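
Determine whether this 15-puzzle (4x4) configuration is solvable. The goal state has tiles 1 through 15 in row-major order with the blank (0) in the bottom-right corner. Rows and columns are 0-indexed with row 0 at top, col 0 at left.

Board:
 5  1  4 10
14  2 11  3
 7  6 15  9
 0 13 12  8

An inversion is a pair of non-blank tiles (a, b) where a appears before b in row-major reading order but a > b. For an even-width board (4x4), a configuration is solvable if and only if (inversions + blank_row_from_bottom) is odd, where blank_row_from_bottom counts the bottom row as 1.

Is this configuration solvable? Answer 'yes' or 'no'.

Inversions: 35
Blank is in row 3 (0-indexed from top), which is row 1 counting from the bottom (bottom = 1).
35 + 1 = 36, which is even, so the puzzle is not solvable.

Answer: no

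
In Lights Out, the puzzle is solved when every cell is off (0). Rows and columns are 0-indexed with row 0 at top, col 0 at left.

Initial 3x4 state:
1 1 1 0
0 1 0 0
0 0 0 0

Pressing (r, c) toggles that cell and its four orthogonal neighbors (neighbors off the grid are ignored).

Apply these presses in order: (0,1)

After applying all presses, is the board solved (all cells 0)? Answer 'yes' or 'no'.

Answer: yes

Derivation:
After press 1 at (0,1):
0 0 0 0
0 0 0 0
0 0 0 0

Lights still on: 0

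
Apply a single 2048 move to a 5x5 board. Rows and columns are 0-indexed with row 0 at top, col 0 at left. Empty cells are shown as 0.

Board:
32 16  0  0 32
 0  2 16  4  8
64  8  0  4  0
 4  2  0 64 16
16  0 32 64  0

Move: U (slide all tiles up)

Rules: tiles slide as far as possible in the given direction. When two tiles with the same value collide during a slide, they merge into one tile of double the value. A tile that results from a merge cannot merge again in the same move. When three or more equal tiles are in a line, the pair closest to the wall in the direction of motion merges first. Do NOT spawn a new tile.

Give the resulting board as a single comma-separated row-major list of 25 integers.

Answer: 32, 16, 16, 8, 32, 64, 2, 32, 128, 8, 4, 8, 0, 0, 16, 16, 2, 0, 0, 0, 0, 0, 0, 0, 0

Derivation:
Slide up:
col 0: [32, 0, 64, 4, 16] -> [32, 64, 4, 16, 0]
col 1: [16, 2, 8, 2, 0] -> [16, 2, 8, 2, 0]
col 2: [0, 16, 0, 0, 32] -> [16, 32, 0, 0, 0]
col 3: [0, 4, 4, 64, 64] -> [8, 128, 0, 0, 0]
col 4: [32, 8, 0, 16, 0] -> [32, 8, 16, 0, 0]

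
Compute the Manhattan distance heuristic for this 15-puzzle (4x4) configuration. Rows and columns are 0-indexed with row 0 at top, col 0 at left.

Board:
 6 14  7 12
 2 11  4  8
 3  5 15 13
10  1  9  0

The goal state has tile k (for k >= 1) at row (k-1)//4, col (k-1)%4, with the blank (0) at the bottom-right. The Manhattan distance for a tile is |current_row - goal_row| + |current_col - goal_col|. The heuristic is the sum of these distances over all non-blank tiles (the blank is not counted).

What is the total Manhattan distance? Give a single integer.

Answer: 34

Derivation:
Tile 6: (0,0)->(1,1) = 2
Tile 14: (0,1)->(3,1) = 3
Tile 7: (0,2)->(1,2) = 1
Tile 12: (0,3)->(2,3) = 2
Tile 2: (1,0)->(0,1) = 2
Tile 11: (1,1)->(2,2) = 2
Tile 4: (1,2)->(0,3) = 2
Tile 8: (1,3)->(1,3) = 0
Tile 3: (2,0)->(0,2) = 4
Tile 5: (2,1)->(1,0) = 2
Tile 15: (2,2)->(3,2) = 1
Tile 13: (2,3)->(3,0) = 4
Tile 10: (3,0)->(2,1) = 2
Tile 1: (3,1)->(0,0) = 4
Tile 9: (3,2)->(2,0) = 3
Sum: 2 + 3 + 1 + 2 + 2 + 2 + 2 + 0 + 4 + 2 + 1 + 4 + 2 + 4 + 3 = 34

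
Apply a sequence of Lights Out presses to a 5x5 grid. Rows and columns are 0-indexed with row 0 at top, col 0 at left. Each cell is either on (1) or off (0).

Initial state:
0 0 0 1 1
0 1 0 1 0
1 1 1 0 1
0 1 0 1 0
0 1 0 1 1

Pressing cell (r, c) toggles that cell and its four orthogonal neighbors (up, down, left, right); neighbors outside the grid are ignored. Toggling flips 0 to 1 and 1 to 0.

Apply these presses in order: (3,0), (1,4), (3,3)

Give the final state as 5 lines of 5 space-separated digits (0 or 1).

Answer: 0 0 0 1 0
0 1 0 0 1
0 1 1 1 0
1 0 1 0 1
1 1 0 0 1

Derivation:
After press 1 at (3,0):
0 0 0 1 1
0 1 0 1 0
0 1 1 0 1
1 0 0 1 0
1 1 0 1 1

After press 2 at (1,4):
0 0 0 1 0
0 1 0 0 1
0 1 1 0 0
1 0 0 1 0
1 1 0 1 1

After press 3 at (3,3):
0 0 0 1 0
0 1 0 0 1
0 1 1 1 0
1 0 1 0 1
1 1 0 0 1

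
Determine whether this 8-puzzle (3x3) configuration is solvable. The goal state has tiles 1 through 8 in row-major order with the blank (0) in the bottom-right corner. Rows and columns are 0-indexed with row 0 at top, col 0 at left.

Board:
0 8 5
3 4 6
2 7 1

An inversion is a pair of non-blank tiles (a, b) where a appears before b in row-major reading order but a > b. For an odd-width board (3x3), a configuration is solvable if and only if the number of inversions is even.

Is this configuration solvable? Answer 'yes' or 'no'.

Inversions (pairs i<j in row-major order where tile[i] > tile[j] > 0): 19
19 is odd, so the puzzle is not solvable.

Answer: no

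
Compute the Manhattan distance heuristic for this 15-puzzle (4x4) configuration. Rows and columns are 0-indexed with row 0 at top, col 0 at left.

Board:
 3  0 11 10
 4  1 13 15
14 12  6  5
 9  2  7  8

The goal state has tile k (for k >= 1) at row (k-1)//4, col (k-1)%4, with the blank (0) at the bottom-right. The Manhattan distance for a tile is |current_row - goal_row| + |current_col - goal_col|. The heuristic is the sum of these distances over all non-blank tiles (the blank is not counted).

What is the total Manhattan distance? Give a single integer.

Tile 3: (0,0)->(0,2) = 2
Tile 11: (0,2)->(2,2) = 2
Tile 10: (0,3)->(2,1) = 4
Tile 4: (1,0)->(0,3) = 4
Tile 1: (1,1)->(0,0) = 2
Tile 13: (1,2)->(3,0) = 4
Tile 15: (1,3)->(3,2) = 3
Tile 14: (2,0)->(3,1) = 2
Tile 12: (2,1)->(2,3) = 2
Tile 6: (2,2)->(1,1) = 2
Tile 5: (2,3)->(1,0) = 4
Tile 9: (3,0)->(2,0) = 1
Tile 2: (3,1)->(0,1) = 3
Tile 7: (3,2)->(1,2) = 2
Tile 8: (3,3)->(1,3) = 2
Sum: 2 + 2 + 4 + 4 + 2 + 4 + 3 + 2 + 2 + 2 + 4 + 1 + 3 + 2 + 2 = 39

Answer: 39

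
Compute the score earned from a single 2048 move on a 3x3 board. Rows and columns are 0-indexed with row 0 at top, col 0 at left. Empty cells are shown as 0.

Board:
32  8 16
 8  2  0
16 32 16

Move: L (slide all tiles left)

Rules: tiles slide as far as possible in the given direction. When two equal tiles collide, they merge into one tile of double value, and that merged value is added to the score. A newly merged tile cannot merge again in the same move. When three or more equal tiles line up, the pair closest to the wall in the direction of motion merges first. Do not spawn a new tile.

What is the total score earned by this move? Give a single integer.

Answer: 0

Derivation:
Slide left:
row 0: [32, 8, 16] -> [32, 8, 16]  score +0 (running 0)
row 1: [8, 2, 0] -> [8, 2, 0]  score +0 (running 0)
row 2: [16, 32, 16] -> [16, 32, 16]  score +0 (running 0)
Board after move:
32  8 16
 8  2  0
16 32 16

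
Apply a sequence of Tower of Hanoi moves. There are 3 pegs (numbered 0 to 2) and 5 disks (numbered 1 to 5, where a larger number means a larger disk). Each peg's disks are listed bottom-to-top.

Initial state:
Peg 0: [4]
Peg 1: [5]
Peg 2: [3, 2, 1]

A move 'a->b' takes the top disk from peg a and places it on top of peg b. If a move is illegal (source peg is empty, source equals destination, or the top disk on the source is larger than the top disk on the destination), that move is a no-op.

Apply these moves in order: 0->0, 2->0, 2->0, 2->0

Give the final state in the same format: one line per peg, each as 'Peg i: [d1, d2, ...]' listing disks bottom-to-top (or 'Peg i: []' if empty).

After move 1 (0->0):
Peg 0: [4]
Peg 1: [5]
Peg 2: [3, 2, 1]

After move 2 (2->0):
Peg 0: [4, 1]
Peg 1: [5]
Peg 2: [3, 2]

After move 3 (2->0):
Peg 0: [4, 1]
Peg 1: [5]
Peg 2: [3, 2]

After move 4 (2->0):
Peg 0: [4, 1]
Peg 1: [5]
Peg 2: [3, 2]

Answer: Peg 0: [4, 1]
Peg 1: [5]
Peg 2: [3, 2]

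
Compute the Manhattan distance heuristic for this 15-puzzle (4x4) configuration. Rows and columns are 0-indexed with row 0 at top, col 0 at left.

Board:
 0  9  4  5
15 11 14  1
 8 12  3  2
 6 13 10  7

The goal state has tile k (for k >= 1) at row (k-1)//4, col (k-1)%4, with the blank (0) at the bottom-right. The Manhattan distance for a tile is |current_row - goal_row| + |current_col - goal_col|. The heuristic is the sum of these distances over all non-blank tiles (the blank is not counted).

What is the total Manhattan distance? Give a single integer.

Answer: 42

Derivation:
Tile 9: at (0,1), goal (2,0), distance |0-2|+|1-0| = 3
Tile 4: at (0,2), goal (0,3), distance |0-0|+|2-3| = 1
Tile 5: at (0,3), goal (1,0), distance |0-1|+|3-0| = 4
Tile 15: at (1,0), goal (3,2), distance |1-3|+|0-2| = 4
Tile 11: at (1,1), goal (2,2), distance |1-2|+|1-2| = 2
Tile 14: at (1,2), goal (3,1), distance |1-3|+|2-1| = 3
Tile 1: at (1,3), goal (0,0), distance |1-0|+|3-0| = 4
Tile 8: at (2,0), goal (1,3), distance |2-1|+|0-3| = 4
Tile 12: at (2,1), goal (2,3), distance |2-2|+|1-3| = 2
Tile 3: at (2,2), goal (0,2), distance |2-0|+|2-2| = 2
Tile 2: at (2,3), goal (0,1), distance |2-0|+|3-1| = 4
Tile 6: at (3,0), goal (1,1), distance |3-1|+|0-1| = 3
Tile 13: at (3,1), goal (3,0), distance |3-3|+|1-0| = 1
Tile 10: at (3,2), goal (2,1), distance |3-2|+|2-1| = 2
Tile 7: at (3,3), goal (1,2), distance |3-1|+|3-2| = 3
Sum: 3 + 1 + 4 + 4 + 2 + 3 + 4 + 4 + 2 + 2 + 4 + 3 + 1 + 2 + 3 = 42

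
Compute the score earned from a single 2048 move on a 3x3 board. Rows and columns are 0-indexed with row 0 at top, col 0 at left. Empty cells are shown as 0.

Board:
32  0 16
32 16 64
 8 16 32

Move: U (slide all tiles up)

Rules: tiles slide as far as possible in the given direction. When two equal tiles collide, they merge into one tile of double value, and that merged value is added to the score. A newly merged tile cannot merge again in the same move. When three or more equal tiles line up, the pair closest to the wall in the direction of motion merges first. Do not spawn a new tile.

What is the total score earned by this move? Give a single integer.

Answer: 96

Derivation:
Slide up:
col 0: [32, 32, 8] -> [64, 8, 0]  score +64 (running 64)
col 1: [0, 16, 16] -> [32, 0, 0]  score +32 (running 96)
col 2: [16, 64, 32] -> [16, 64, 32]  score +0 (running 96)
Board after move:
64 32 16
 8  0 64
 0  0 32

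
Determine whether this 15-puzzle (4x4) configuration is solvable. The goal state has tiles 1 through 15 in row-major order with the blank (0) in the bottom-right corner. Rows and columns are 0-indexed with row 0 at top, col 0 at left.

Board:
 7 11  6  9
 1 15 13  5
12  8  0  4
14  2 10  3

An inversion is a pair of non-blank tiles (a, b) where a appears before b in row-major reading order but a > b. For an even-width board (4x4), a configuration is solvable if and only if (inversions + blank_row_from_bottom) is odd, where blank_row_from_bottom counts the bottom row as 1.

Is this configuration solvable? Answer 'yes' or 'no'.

Inversions: 59
Blank is in row 2 (0-indexed from top), which is row 2 counting from the bottom (bottom = 1).
59 + 2 = 61, which is odd, so the puzzle is solvable.

Answer: yes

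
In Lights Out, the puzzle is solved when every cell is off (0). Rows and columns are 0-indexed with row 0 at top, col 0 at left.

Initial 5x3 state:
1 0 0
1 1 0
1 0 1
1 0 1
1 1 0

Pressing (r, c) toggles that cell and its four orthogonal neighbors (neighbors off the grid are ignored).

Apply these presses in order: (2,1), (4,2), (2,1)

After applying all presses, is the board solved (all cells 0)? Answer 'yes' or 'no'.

Answer: no

Derivation:
After press 1 at (2,1):
1 0 0
1 0 0
0 1 0
1 1 1
1 1 0

After press 2 at (4,2):
1 0 0
1 0 0
0 1 0
1 1 0
1 0 1

After press 3 at (2,1):
1 0 0
1 1 0
1 0 1
1 0 0
1 0 1

Lights still on: 8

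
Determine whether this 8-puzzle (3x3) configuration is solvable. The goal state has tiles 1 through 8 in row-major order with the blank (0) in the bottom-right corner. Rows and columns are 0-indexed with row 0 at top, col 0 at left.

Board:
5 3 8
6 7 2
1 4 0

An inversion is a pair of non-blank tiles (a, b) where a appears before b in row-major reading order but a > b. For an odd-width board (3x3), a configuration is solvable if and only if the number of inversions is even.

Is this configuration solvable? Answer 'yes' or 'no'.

Answer: yes

Derivation:
Inversions (pairs i<j in row-major order where tile[i] > tile[j] > 0): 18
18 is even, so the puzzle is solvable.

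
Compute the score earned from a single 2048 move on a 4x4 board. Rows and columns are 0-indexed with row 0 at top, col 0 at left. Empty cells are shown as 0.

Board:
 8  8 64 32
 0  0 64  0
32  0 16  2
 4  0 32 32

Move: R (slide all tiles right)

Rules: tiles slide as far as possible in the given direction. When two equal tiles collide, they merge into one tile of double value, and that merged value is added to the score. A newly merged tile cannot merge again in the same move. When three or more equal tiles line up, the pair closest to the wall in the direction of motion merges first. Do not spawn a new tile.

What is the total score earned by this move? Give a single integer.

Slide right:
row 0: [8, 8, 64, 32] -> [0, 16, 64, 32]  score +16 (running 16)
row 1: [0, 0, 64, 0] -> [0, 0, 0, 64]  score +0 (running 16)
row 2: [32, 0, 16, 2] -> [0, 32, 16, 2]  score +0 (running 16)
row 3: [4, 0, 32, 32] -> [0, 0, 4, 64]  score +64 (running 80)
Board after move:
 0 16 64 32
 0  0  0 64
 0 32 16  2
 0  0  4 64

Answer: 80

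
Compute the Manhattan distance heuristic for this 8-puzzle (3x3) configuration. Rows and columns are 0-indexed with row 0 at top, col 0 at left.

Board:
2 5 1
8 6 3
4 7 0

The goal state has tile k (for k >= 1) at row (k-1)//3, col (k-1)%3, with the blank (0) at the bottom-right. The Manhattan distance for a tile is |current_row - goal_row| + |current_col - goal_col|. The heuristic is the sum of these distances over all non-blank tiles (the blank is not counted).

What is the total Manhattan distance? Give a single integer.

Answer: 10

Derivation:
Tile 2: (0,0)->(0,1) = 1
Tile 5: (0,1)->(1,1) = 1
Tile 1: (0,2)->(0,0) = 2
Tile 8: (1,0)->(2,1) = 2
Tile 6: (1,1)->(1,2) = 1
Tile 3: (1,2)->(0,2) = 1
Tile 4: (2,0)->(1,0) = 1
Tile 7: (2,1)->(2,0) = 1
Sum: 1 + 1 + 2 + 2 + 1 + 1 + 1 + 1 = 10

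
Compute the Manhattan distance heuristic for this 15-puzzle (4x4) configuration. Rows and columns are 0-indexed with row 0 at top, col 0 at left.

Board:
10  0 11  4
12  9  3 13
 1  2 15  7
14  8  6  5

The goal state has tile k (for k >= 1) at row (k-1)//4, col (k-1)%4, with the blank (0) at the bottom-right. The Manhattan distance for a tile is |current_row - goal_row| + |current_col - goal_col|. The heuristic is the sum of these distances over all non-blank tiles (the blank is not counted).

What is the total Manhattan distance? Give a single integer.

Tile 10: at (0,0), goal (2,1), distance |0-2|+|0-1| = 3
Tile 11: at (0,2), goal (2,2), distance |0-2|+|2-2| = 2
Tile 4: at (0,3), goal (0,3), distance |0-0|+|3-3| = 0
Tile 12: at (1,0), goal (2,3), distance |1-2|+|0-3| = 4
Tile 9: at (1,1), goal (2,0), distance |1-2|+|1-0| = 2
Tile 3: at (1,2), goal (0,2), distance |1-0|+|2-2| = 1
Tile 13: at (1,3), goal (3,0), distance |1-3|+|3-0| = 5
Tile 1: at (2,0), goal (0,0), distance |2-0|+|0-0| = 2
Tile 2: at (2,1), goal (0,1), distance |2-0|+|1-1| = 2
Tile 15: at (2,2), goal (3,2), distance |2-3|+|2-2| = 1
Tile 7: at (2,3), goal (1,2), distance |2-1|+|3-2| = 2
Tile 14: at (3,0), goal (3,1), distance |3-3|+|0-1| = 1
Tile 8: at (3,1), goal (1,3), distance |3-1|+|1-3| = 4
Tile 6: at (3,2), goal (1,1), distance |3-1|+|2-1| = 3
Tile 5: at (3,3), goal (1,0), distance |3-1|+|3-0| = 5
Sum: 3 + 2 + 0 + 4 + 2 + 1 + 5 + 2 + 2 + 1 + 2 + 1 + 4 + 3 + 5 = 37

Answer: 37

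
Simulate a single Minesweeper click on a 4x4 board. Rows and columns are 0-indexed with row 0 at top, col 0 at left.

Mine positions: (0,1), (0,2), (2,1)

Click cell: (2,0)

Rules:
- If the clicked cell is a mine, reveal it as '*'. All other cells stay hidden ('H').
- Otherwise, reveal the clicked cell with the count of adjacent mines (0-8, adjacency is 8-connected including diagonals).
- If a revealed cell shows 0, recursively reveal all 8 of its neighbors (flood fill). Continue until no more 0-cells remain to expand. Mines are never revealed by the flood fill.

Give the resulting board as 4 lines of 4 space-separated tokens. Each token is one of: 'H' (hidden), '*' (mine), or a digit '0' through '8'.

H H H H
H H H H
1 H H H
H H H H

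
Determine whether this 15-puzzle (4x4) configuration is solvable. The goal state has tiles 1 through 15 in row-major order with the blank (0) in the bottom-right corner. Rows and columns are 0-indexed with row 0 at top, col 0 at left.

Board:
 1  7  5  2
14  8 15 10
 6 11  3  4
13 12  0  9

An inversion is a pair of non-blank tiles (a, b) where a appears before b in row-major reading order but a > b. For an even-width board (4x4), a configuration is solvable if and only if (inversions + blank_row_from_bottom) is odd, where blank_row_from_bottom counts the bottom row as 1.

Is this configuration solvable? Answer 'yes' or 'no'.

Answer: yes

Derivation:
Inversions: 40
Blank is in row 3 (0-indexed from top), which is row 1 counting from the bottom (bottom = 1).
40 + 1 = 41, which is odd, so the puzzle is solvable.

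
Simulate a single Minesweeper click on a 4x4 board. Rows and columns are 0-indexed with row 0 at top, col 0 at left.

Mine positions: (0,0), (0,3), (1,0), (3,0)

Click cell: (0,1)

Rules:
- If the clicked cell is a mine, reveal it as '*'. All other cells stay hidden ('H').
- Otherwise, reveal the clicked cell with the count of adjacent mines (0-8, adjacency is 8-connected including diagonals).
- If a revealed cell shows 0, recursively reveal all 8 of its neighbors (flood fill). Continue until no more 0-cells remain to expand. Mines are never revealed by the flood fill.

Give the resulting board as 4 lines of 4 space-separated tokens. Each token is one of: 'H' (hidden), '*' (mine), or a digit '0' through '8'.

H 2 H H
H H H H
H H H H
H H H H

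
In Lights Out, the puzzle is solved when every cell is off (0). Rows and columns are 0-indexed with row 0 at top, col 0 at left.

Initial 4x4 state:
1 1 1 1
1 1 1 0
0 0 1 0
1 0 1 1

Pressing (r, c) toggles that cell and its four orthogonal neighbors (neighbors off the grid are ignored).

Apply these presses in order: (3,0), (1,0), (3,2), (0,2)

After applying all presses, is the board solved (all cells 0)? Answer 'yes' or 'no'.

Answer: yes

Derivation:
After press 1 at (3,0):
1 1 1 1
1 1 1 0
1 0 1 0
0 1 1 1

After press 2 at (1,0):
0 1 1 1
0 0 1 0
0 0 1 0
0 1 1 1

After press 3 at (3,2):
0 1 1 1
0 0 1 0
0 0 0 0
0 0 0 0

After press 4 at (0,2):
0 0 0 0
0 0 0 0
0 0 0 0
0 0 0 0

Lights still on: 0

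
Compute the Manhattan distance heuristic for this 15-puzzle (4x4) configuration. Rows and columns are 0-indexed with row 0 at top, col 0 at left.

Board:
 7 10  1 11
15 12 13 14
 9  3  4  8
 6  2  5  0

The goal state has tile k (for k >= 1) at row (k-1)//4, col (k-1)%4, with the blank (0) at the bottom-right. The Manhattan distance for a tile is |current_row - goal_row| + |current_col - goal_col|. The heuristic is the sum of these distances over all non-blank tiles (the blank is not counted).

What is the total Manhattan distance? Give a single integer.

Answer: 42

Derivation:
Tile 7: (0,0)->(1,2) = 3
Tile 10: (0,1)->(2,1) = 2
Tile 1: (0,2)->(0,0) = 2
Tile 11: (0,3)->(2,2) = 3
Tile 15: (1,0)->(3,2) = 4
Tile 12: (1,1)->(2,3) = 3
Tile 13: (1,2)->(3,0) = 4
Tile 14: (1,3)->(3,1) = 4
Tile 9: (2,0)->(2,0) = 0
Tile 3: (2,1)->(0,2) = 3
Tile 4: (2,2)->(0,3) = 3
Tile 8: (2,3)->(1,3) = 1
Tile 6: (3,0)->(1,1) = 3
Tile 2: (3,1)->(0,1) = 3
Tile 5: (3,2)->(1,0) = 4
Sum: 3 + 2 + 2 + 3 + 4 + 3 + 4 + 4 + 0 + 3 + 3 + 1 + 3 + 3 + 4 = 42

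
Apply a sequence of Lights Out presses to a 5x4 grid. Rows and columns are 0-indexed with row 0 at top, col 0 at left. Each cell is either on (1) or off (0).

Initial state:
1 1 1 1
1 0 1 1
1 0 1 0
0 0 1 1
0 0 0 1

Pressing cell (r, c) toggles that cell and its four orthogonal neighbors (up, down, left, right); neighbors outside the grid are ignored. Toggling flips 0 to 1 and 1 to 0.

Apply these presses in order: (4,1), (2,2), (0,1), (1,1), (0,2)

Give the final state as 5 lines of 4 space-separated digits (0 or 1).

Answer: 0 0 1 0
0 0 0 1
1 0 0 1
0 1 0 1
1 1 1 1

Derivation:
After press 1 at (4,1):
1 1 1 1
1 0 1 1
1 0 1 0
0 1 1 1
1 1 1 1

After press 2 at (2,2):
1 1 1 1
1 0 0 1
1 1 0 1
0 1 0 1
1 1 1 1

After press 3 at (0,1):
0 0 0 1
1 1 0 1
1 1 0 1
0 1 0 1
1 1 1 1

After press 4 at (1,1):
0 1 0 1
0 0 1 1
1 0 0 1
0 1 0 1
1 1 1 1

After press 5 at (0,2):
0 0 1 0
0 0 0 1
1 0 0 1
0 1 0 1
1 1 1 1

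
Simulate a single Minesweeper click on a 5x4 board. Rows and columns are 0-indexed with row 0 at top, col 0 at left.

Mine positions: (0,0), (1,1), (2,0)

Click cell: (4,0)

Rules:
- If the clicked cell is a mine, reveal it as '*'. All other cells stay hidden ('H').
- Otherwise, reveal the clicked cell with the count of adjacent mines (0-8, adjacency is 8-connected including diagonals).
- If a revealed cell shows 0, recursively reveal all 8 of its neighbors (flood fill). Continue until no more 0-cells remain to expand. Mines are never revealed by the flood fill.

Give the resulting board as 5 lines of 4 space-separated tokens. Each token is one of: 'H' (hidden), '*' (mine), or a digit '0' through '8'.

H H 1 0
H H 1 0
H 2 1 0
1 1 0 0
0 0 0 0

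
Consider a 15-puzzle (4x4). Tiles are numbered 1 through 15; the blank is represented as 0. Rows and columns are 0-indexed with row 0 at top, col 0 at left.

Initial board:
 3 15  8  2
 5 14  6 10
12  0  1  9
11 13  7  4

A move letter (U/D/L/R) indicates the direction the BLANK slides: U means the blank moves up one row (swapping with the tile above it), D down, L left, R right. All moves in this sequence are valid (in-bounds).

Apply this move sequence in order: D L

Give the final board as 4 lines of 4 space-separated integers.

After move 1 (D):
 3 15  8  2
 5 14  6 10
12 13  1  9
11  0  7  4

After move 2 (L):
 3 15  8  2
 5 14  6 10
12 13  1  9
 0 11  7  4

Answer:  3 15  8  2
 5 14  6 10
12 13  1  9
 0 11  7  4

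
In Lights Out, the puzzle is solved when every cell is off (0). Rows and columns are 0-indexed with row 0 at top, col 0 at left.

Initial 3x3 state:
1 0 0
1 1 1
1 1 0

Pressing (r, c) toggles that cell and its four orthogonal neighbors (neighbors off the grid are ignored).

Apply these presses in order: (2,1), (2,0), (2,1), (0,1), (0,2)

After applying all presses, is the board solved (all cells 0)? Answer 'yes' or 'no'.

After press 1 at (2,1):
1 0 0
1 0 1
0 0 1

After press 2 at (2,0):
1 0 0
0 0 1
1 1 1

After press 3 at (2,1):
1 0 0
0 1 1
0 0 0

After press 4 at (0,1):
0 1 1
0 0 1
0 0 0

After press 5 at (0,2):
0 0 0
0 0 0
0 0 0

Lights still on: 0

Answer: yes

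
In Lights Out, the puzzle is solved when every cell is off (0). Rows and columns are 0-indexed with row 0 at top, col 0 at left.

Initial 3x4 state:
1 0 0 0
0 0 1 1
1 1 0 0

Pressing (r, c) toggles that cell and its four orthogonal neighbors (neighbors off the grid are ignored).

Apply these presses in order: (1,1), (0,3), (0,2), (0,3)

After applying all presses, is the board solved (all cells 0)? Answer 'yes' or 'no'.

Answer: no

Derivation:
After press 1 at (1,1):
1 1 0 0
1 1 0 1
1 0 0 0

After press 2 at (0,3):
1 1 1 1
1 1 0 0
1 0 0 0

After press 3 at (0,2):
1 0 0 0
1 1 1 0
1 0 0 0

After press 4 at (0,3):
1 0 1 1
1 1 1 1
1 0 0 0

Lights still on: 8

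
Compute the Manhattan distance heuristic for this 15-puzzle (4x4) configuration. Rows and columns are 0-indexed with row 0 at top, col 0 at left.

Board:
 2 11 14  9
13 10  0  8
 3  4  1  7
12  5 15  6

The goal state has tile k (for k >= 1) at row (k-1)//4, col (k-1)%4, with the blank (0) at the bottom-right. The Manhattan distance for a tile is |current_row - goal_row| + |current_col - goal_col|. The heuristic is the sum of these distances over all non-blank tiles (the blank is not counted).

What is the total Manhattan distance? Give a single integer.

Answer: 41

Derivation:
Tile 2: (0,0)->(0,1) = 1
Tile 11: (0,1)->(2,2) = 3
Tile 14: (0,2)->(3,1) = 4
Tile 9: (0,3)->(2,0) = 5
Tile 13: (1,0)->(3,0) = 2
Tile 10: (1,1)->(2,1) = 1
Tile 8: (1,3)->(1,3) = 0
Tile 3: (2,0)->(0,2) = 4
Tile 4: (2,1)->(0,3) = 4
Tile 1: (2,2)->(0,0) = 4
Tile 7: (2,3)->(1,2) = 2
Tile 12: (3,0)->(2,3) = 4
Tile 5: (3,1)->(1,0) = 3
Tile 15: (3,2)->(3,2) = 0
Tile 6: (3,3)->(1,1) = 4
Sum: 1 + 3 + 4 + 5 + 2 + 1 + 0 + 4 + 4 + 4 + 2 + 4 + 3 + 0 + 4 = 41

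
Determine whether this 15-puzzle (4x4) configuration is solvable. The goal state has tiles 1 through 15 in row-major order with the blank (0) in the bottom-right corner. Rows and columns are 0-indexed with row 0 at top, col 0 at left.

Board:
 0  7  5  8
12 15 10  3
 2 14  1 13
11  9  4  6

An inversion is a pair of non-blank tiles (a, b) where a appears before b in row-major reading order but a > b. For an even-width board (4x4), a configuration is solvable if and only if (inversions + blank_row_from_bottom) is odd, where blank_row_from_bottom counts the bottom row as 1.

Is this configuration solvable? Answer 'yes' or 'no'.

Answer: yes

Derivation:
Inversions: 57
Blank is in row 0 (0-indexed from top), which is row 4 counting from the bottom (bottom = 1).
57 + 4 = 61, which is odd, so the puzzle is solvable.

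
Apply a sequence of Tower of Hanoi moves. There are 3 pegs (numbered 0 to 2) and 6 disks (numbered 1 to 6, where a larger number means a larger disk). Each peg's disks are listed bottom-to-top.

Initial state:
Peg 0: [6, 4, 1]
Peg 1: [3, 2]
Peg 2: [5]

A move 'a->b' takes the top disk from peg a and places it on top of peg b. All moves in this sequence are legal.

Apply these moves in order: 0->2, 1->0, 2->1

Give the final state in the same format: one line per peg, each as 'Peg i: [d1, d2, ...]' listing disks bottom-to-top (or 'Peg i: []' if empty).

After move 1 (0->2):
Peg 0: [6, 4]
Peg 1: [3, 2]
Peg 2: [5, 1]

After move 2 (1->0):
Peg 0: [6, 4, 2]
Peg 1: [3]
Peg 2: [5, 1]

After move 3 (2->1):
Peg 0: [6, 4, 2]
Peg 1: [3, 1]
Peg 2: [5]

Answer: Peg 0: [6, 4, 2]
Peg 1: [3, 1]
Peg 2: [5]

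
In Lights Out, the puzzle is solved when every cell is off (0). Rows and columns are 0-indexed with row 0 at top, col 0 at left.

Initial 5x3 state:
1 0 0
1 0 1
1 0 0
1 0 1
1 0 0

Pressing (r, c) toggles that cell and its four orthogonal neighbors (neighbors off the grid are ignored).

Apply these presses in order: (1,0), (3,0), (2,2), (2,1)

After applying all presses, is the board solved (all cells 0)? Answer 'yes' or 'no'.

After press 1 at (1,0):
0 0 0
0 1 1
0 0 0
1 0 1
1 0 0

After press 2 at (3,0):
0 0 0
0 1 1
1 0 0
0 1 1
0 0 0

After press 3 at (2,2):
0 0 0
0 1 0
1 1 1
0 1 0
0 0 0

After press 4 at (2,1):
0 0 0
0 0 0
0 0 0
0 0 0
0 0 0

Lights still on: 0

Answer: yes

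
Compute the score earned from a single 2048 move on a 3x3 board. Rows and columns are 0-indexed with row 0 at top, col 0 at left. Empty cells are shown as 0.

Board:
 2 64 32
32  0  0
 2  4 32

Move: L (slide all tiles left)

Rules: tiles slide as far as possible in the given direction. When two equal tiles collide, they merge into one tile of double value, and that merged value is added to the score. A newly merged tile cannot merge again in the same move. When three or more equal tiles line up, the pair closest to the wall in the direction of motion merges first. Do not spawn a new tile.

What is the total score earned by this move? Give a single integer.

Answer: 0

Derivation:
Slide left:
row 0: [2, 64, 32] -> [2, 64, 32]  score +0 (running 0)
row 1: [32, 0, 0] -> [32, 0, 0]  score +0 (running 0)
row 2: [2, 4, 32] -> [2, 4, 32]  score +0 (running 0)
Board after move:
 2 64 32
32  0  0
 2  4 32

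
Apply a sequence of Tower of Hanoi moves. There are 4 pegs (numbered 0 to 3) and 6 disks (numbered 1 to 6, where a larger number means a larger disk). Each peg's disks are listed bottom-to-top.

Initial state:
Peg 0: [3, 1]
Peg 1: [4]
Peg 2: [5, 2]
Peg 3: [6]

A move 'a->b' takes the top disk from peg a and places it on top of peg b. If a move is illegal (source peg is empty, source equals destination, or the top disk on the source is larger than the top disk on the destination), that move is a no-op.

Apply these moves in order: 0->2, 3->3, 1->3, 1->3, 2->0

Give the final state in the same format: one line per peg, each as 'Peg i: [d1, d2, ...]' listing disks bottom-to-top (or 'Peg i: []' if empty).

After move 1 (0->2):
Peg 0: [3]
Peg 1: [4]
Peg 2: [5, 2, 1]
Peg 3: [6]

After move 2 (3->3):
Peg 0: [3]
Peg 1: [4]
Peg 2: [5, 2, 1]
Peg 3: [6]

After move 3 (1->3):
Peg 0: [3]
Peg 1: []
Peg 2: [5, 2, 1]
Peg 3: [6, 4]

After move 4 (1->3):
Peg 0: [3]
Peg 1: []
Peg 2: [5, 2, 1]
Peg 3: [6, 4]

After move 5 (2->0):
Peg 0: [3, 1]
Peg 1: []
Peg 2: [5, 2]
Peg 3: [6, 4]

Answer: Peg 0: [3, 1]
Peg 1: []
Peg 2: [5, 2]
Peg 3: [6, 4]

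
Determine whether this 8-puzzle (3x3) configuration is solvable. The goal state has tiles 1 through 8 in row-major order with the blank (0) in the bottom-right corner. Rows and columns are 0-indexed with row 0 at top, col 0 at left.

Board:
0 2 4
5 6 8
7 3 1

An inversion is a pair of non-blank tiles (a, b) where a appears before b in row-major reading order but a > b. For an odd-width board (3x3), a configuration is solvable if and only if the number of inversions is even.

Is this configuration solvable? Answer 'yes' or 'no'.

Inversions (pairs i<j in row-major order where tile[i] > tile[j] > 0): 13
13 is odd, so the puzzle is not solvable.

Answer: no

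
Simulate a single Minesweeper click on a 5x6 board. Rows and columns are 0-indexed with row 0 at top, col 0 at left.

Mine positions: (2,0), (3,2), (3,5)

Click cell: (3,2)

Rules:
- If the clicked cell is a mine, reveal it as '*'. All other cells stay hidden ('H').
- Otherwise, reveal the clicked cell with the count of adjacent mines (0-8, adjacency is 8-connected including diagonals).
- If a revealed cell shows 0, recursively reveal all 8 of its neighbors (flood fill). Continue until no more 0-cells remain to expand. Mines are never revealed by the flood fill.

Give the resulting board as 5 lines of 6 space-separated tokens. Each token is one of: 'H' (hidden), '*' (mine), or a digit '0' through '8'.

H H H H H H
H H H H H H
H H H H H H
H H * H H H
H H H H H H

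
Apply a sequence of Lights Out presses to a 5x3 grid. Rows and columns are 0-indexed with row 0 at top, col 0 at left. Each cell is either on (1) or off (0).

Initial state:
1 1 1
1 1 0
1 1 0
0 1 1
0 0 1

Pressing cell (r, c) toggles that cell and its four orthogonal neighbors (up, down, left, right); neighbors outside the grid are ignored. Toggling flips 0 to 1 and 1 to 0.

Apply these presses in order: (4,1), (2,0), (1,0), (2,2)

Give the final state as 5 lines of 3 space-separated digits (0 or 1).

After press 1 at (4,1):
1 1 1
1 1 0
1 1 0
0 0 1
1 1 0

After press 2 at (2,0):
1 1 1
0 1 0
0 0 0
1 0 1
1 1 0

After press 3 at (1,0):
0 1 1
1 0 0
1 0 0
1 0 1
1 1 0

After press 4 at (2,2):
0 1 1
1 0 1
1 1 1
1 0 0
1 1 0

Answer: 0 1 1
1 0 1
1 1 1
1 0 0
1 1 0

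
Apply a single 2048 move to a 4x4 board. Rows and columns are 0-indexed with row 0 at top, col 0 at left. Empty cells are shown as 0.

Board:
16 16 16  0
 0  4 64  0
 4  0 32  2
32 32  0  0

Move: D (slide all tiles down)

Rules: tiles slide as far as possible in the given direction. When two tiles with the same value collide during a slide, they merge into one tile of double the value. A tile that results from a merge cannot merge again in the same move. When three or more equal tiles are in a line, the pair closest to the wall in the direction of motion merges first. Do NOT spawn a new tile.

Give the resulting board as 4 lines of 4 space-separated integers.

Slide down:
col 0: [16, 0, 4, 32] -> [0, 16, 4, 32]
col 1: [16, 4, 0, 32] -> [0, 16, 4, 32]
col 2: [16, 64, 32, 0] -> [0, 16, 64, 32]
col 3: [0, 0, 2, 0] -> [0, 0, 0, 2]

Answer:  0  0  0  0
16 16 16  0
 4  4 64  0
32 32 32  2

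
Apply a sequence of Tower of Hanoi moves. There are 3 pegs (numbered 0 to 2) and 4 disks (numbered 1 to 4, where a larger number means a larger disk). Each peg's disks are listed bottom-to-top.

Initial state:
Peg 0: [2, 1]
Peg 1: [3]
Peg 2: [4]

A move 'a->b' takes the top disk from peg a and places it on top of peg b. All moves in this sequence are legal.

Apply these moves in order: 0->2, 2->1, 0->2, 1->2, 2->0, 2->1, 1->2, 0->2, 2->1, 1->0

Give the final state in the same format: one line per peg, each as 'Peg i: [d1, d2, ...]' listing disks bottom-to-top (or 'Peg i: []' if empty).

Answer: Peg 0: [1]
Peg 1: [3]
Peg 2: [4, 2]

Derivation:
After move 1 (0->2):
Peg 0: [2]
Peg 1: [3]
Peg 2: [4, 1]

After move 2 (2->1):
Peg 0: [2]
Peg 1: [3, 1]
Peg 2: [4]

After move 3 (0->2):
Peg 0: []
Peg 1: [3, 1]
Peg 2: [4, 2]

After move 4 (1->2):
Peg 0: []
Peg 1: [3]
Peg 2: [4, 2, 1]

After move 5 (2->0):
Peg 0: [1]
Peg 1: [3]
Peg 2: [4, 2]

After move 6 (2->1):
Peg 0: [1]
Peg 1: [3, 2]
Peg 2: [4]

After move 7 (1->2):
Peg 0: [1]
Peg 1: [3]
Peg 2: [4, 2]

After move 8 (0->2):
Peg 0: []
Peg 1: [3]
Peg 2: [4, 2, 1]

After move 9 (2->1):
Peg 0: []
Peg 1: [3, 1]
Peg 2: [4, 2]

After move 10 (1->0):
Peg 0: [1]
Peg 1: [3]
Peg 2: [4, 2]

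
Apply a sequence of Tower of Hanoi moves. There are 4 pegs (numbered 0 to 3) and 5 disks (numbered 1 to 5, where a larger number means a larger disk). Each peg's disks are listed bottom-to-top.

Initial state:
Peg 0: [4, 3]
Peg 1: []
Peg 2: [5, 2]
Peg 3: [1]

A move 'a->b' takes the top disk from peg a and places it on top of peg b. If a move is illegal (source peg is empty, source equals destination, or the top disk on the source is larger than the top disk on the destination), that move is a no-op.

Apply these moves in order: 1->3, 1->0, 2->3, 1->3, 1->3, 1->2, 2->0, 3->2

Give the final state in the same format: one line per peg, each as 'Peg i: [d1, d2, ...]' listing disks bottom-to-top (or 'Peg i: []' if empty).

After move 1 (1->3):
Peg 0: [4, 3]
Peg 1: []
Peg 2: [5, 2]
Peg 3: [1]

After move 2 (1->0):
Peg 0: [4, 3]
Peg 1: []
Peg 2: [5, 2]
Peg 3: [1]

After move 3 (2->3):
Peg 0: [4, 3]
Peg 1: []
Peg 2: [5, 2]
Peg 3: [1]

After move 4 (1->3):
Peg 0: [4, 3]
Peg 1: []
Peg 2: [5, 2]
Peg 3: [1]

After move 5 (1->3):
Peg 0: [4, 3]
Peg 1: []
Peg 2: [5, 2]
Peg 3: [1]

After move 6 (1->2):
Peg 0: [4, 3]
Peg 1: []
Peg 2: [5, 2]
Peg 3: [1]

After move 7 (2->0):
Peg 0: [4, 3, 2]
Peg 1: []
Peg 2: [5]
Peg 3: [1]

After move 8 (3->2):
Peg 0: [4, 3, 2]
Peg 1: []
Peg 2: [5, 1]
Peg 3: []

Answer: Peg 0: [4, 3, 2]
Peg 1: []
Peg 2: [5, 1]
Peg 3: []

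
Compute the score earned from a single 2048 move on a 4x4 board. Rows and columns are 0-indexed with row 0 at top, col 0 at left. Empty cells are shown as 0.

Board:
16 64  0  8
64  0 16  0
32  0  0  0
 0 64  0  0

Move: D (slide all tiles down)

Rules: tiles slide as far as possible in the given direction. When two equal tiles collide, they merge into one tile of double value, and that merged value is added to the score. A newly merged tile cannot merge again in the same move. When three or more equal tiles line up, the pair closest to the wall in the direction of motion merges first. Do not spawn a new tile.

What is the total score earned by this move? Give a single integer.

Slide down:
col 0: [16, 64, 32, 0] -> [0, 16, 64, 32]  score +0 (running 0)
col 1: [64, 0, 0, 64] -> [0, 0, 0, 128]  score +128 (running 128)
col 2: [0, 16, 0, 0] -> [0, 0, 0, 16]  score +0 (running 128)
col 3: [8, 0, 0, 0] -> [0, 0, 0, 8]  score +0 (running 128)
Board after move:
  0   0   0   0
 16   0   0   0
 64   0   0   0
 32 128  16   8

Answer: 128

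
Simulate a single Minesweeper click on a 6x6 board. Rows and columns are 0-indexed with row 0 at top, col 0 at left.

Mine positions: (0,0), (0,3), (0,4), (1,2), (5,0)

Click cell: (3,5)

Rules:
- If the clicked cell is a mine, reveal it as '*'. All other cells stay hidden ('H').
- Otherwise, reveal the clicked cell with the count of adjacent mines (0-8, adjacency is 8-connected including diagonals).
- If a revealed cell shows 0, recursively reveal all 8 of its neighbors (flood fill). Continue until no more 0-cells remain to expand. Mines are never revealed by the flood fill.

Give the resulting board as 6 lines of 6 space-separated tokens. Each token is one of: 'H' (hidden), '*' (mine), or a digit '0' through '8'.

H H H H H H
1 2 H 3 2 1
0 1 1 1 0 0
0 0 0 0 0 0
1 1 0 0 0 0
H 1 0 0 0 0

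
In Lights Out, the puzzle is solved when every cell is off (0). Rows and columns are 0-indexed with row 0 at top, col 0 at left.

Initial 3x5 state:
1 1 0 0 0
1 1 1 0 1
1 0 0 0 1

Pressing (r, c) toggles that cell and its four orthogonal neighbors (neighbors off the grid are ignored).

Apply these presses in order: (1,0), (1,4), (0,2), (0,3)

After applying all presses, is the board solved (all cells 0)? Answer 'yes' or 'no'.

Answer: yes

Derivation:
After press 1 at (1,0):
0 1 0 0 0
0 0 1 0 1
0 0 0 0 1

After press 2 at (1,4):
0 1 0 0 1
0 0 1 1 0
0 0 0 0 0

After press 3 at (0,2):
0 0 1 1 1
0 0 0 1 0
0 0 0 0 0

After press 4 at (0,3):
0 0 0 0 0
0 0 0 0 0
0 0 0 0 0

Lights still on: 0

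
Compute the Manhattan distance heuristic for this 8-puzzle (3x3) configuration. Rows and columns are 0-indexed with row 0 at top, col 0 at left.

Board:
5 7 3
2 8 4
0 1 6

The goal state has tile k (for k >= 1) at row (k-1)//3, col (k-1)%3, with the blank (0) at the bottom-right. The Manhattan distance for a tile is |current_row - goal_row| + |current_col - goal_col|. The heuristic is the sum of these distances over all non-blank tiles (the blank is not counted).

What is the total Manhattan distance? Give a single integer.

Answer: 14

Derivation:
Tile 5: (0,0)->(1,1) = 2
Tile 7: (0,1)->(2,0) = 3
Tile 3: (0,2)->(0,2) = 0
Tile 2: (1,0)->(0,1) = 2
Tile 8: (1,1)->(2,1) = 1
Tile 4: (1,2)->(1,0) = 2
Tile 1: (2,1)->(0,0) = 3
Tile 6: (2,2)->(1,2) = 1
Sum: 2 + 3 + 0 + 2 + 1 + 2 + 3 + 1 = 14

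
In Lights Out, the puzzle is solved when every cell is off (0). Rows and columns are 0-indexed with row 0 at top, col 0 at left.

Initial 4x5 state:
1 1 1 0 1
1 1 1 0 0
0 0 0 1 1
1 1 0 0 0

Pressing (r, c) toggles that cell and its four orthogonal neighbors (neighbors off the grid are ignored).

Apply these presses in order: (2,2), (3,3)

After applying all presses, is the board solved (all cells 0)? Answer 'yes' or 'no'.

After press 1 at (2,2):
1 1 1 0 1
1 1 0 0 0
0 1 1 0 1
1 1 1 0 0

After press 2 at (3,3):
1 1 1 0 1
1 1 0 0 0
0 1 1 1 1
1 1 0 1 1

Lights still on: 14

Answer: no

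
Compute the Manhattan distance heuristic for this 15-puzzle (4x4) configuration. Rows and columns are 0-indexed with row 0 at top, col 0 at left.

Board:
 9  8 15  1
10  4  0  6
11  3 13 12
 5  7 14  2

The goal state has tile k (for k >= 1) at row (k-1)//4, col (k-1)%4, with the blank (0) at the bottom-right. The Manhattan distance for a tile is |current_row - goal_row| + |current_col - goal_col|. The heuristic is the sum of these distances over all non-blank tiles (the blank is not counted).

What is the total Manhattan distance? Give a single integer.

Answer: 37

Derivation:
Tile 9: at (0,0), goal (2,0), distance |0-2|+|0-0| = 2
Tile 8: at (0,1), goal (1,3), distance |0-1|+|1-3| = 3
Tile 15: at (0,2), goal (3,2), distance |0-3|+|2-2| = 3
Tile 1: at (0,3), goal (0,0), distance |0-0|+|3-0| = 3
Tile 10: at (1,0), goal (2,1), distance |1-2|+|0-1| = 2
Tile 4: at (1,1), goal (0,3), distance |1-0|+|1-3| = 3
Tile 6: at (1,3), goal (1,1), distance |1-1|+|3-1| = 2
Tile 11: at (2,0), goal (2,2), distance |2-2|+|0-2| = 2
Tile 3: at (2,1), goal (0,2), distance |2-0|+|1-2| = 3
Tile 13: at (2,2), goal (3,0), distance |2-3|+|2-0| = 3
Tile 12: at (2,3), goal (2,3), distance |2-2|+|3-3| = 0
Tile 5: at (3,0), goal (1,0), distance |3-1|+|0-0| = 2
Tile 7: at (3,1), goal (1,2), distance |3-1|+|1-2| = 3
Tile 14: at (3,2), goal (3,1), distance |3-3|+|2-1| = 1
Tile 2: at (3,3), goal (0,1), distance |3-0|+|3-1| = 5
Sum: 2 + 3 + 3 + 3 + 2 + 3 + 2 + 2 + 3 + 3 + 0 + 2 + 3 + 1 + 5 = 37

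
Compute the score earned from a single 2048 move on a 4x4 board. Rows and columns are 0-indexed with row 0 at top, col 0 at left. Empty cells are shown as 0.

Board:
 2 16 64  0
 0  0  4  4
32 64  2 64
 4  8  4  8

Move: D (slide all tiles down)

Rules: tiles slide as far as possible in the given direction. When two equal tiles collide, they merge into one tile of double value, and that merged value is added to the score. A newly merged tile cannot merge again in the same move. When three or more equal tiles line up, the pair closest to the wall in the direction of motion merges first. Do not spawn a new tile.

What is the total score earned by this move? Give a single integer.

Answer: 0

Derivation:
Slide down:
col 0: [2, 0, 32, 4] -> [0, 2, 32, 4]  score +0 (running 0)
col 1: [16, 0, 64, 8] -> [0, 16, 64, 8]  score +0 (running 0)
col 2: [64, 4, 2, 4] -> [64, 4, 2, 4]  score +0 (running 0)
col 3: [0, 4, 64, 8] -> [0, 4, 64, 8]  score +0 (running 0)
Board after move:
 0  0 64  0
 2 16  4  4
32 64  2 64
 4  8  4  8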